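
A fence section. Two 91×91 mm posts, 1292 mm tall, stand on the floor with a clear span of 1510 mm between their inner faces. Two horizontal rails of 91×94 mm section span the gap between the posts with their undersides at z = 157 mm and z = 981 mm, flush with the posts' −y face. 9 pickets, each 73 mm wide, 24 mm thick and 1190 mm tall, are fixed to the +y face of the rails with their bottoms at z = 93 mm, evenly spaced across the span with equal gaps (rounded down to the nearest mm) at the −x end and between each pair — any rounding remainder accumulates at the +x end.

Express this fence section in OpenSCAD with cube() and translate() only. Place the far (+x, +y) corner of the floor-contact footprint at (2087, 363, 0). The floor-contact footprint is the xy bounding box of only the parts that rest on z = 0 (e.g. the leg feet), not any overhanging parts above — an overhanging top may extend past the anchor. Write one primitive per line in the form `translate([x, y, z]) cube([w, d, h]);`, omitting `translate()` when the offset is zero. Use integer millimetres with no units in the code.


translate([395, 272, 0]) cube([91, 91, 1292]);
translate([1996, 272, 0]) cube([91, 91, 1292]);
translate([486, 272, 157]) cube([1510, 91, 94]);
translate([486, 272, 981]) cube([1510, 91, 94]);
translate([571, 363, 93]) cube([73, 24, 1190]);
translate([729, 363, 93]) cube([73, 24, 1190]);
translate([887, 363, 93]) cube([73, 24, 1190]);
translate([1045, 363, 93]) cube([73, 24, 1190]);
translate([1203, 363, 93]) cube([73, 24, 1190]);
translate([1361, 363, 93]) cube([73, 24, 1190]);
translate([1519, 363, 93]) cube([73, 24, 1190]);
translate([1677, 363, 93]) cube([73, 24, 1190]);
translate([1835, 363, 93]) cube([73, 24, 1190]);


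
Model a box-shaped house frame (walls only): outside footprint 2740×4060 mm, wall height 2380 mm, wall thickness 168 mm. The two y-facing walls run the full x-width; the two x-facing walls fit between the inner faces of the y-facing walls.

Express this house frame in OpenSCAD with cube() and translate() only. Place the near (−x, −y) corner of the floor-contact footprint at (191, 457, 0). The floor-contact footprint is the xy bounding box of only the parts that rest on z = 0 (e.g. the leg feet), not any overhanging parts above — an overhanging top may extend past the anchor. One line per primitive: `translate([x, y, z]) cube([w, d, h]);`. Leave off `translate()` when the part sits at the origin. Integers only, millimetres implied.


translate([191, 457, 0]) cube([2740, 168, 2380]);
translate([191, 4349, 0]) cube([2740, 168, 2380]);
translate([191, 625, 0]) cube([168, 3724, 2380]);
translate([2763, 625, 0]) cube([168, 3724, 2380]);


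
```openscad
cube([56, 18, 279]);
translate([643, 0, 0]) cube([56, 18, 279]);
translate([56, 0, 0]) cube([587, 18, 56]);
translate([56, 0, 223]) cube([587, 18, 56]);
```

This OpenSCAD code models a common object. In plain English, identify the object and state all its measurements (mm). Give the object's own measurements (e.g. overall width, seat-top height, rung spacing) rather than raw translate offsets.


A rectangular picture frame lying in the x–z plane (depth along y). The opening is 587 mm wide (x) by 167 mm tall (z), surrounded by a border 56 mm wide on all four sides. The frame is 18 mm deep and is made of two full-height vertical stiles with two horizontal rails fitted between them.


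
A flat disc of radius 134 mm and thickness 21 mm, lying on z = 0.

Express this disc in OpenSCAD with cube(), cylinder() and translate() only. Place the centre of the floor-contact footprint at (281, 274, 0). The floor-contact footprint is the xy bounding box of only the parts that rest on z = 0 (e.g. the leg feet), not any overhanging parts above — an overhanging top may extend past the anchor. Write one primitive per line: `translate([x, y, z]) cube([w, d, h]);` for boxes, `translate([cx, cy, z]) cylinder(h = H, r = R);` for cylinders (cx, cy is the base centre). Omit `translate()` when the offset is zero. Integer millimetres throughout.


translate([281, 274, 0]) cylinder(h = 21, r = 134);


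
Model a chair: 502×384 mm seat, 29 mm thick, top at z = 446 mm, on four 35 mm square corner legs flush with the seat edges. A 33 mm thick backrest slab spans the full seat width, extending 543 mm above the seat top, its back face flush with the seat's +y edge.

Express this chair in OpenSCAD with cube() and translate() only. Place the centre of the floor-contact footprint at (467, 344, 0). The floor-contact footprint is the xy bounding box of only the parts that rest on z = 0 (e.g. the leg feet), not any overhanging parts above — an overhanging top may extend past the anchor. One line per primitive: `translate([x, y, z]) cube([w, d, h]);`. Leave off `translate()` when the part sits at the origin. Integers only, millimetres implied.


translate([216, 152, 417]) cube([502, 384, 29]);
translate([216, 152, 0]) cube([35, 35, 417]);
translate([683, 152, 0]) cube([35, 35, 417]);
translate([216, 501, 0]) cube([35, 35, 417]);
translate([683, 501, 0]) cube([35, 35, 417]);
translate([216, 503, 446]) cube([502, 33, 543]);


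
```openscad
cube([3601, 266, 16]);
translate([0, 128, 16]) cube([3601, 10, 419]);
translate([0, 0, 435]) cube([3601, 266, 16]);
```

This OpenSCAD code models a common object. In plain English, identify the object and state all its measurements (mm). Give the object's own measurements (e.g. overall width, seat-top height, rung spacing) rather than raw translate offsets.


An I-beam lying along x, 3601 mm long. Overall section height 451 mm. Two flanges 266 mm wide (y) and 16 mm thick, one on the floor and one at the top; a web 10 mm thick runs between them, centred on the flange width.


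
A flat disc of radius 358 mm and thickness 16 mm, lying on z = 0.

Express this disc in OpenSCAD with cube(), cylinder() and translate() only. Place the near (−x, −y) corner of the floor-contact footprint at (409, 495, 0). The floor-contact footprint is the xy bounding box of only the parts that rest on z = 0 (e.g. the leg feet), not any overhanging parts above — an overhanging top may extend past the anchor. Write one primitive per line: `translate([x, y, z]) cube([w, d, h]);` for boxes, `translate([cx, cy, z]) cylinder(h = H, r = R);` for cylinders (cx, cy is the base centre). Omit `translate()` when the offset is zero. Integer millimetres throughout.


translate([767, 853, 0]) cylinder(h = 16, r = 358);


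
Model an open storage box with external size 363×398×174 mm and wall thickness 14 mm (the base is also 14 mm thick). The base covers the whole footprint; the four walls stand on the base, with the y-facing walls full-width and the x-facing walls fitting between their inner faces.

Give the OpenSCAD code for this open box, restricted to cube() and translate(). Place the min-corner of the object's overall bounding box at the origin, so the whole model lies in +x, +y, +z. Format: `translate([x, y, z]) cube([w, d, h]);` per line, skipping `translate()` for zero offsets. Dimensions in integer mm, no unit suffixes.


cube([363, 398, 14]);
translate([0, 0, 14]) cube([363, 14, 160]);
translate([0, 384, 14]) cube([363, 14, 160]);
translate([0, 14, 14]) cube([14, 370, 160]);
translate([349, 14, 14]) cube([14, 370, 160]);


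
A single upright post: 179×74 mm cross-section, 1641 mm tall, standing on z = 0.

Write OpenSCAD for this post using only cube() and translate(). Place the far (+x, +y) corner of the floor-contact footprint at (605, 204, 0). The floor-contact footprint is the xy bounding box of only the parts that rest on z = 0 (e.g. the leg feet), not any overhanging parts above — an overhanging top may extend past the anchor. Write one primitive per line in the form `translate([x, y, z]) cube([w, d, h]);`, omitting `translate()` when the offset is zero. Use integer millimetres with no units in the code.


translate([426, 130, 0]) cube([179, 74, 1641]);


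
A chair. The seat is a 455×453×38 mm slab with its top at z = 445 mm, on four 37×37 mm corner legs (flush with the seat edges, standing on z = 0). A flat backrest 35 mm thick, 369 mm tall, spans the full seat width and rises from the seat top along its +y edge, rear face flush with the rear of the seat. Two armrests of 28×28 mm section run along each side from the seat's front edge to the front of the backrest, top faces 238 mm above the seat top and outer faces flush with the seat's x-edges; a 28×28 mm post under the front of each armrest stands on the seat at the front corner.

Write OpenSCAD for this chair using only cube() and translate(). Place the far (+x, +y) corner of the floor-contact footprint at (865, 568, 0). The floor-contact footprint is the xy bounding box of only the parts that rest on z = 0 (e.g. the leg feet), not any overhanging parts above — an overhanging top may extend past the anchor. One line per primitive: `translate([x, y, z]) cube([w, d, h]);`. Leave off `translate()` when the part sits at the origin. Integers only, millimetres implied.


translate([410, 115, 407]) cube([455, 453, 38]);
translate([410, 115, 0]) cube([37, 37, 407]);
translate([828, 115, 0]) cube([37, 37, 407]);
translate([410, 531, 0]) cube([37, 37, 407]);
translate([828, 531, 0]) cube([37, 37, 407]);
translate([410, 533, 445]) cube([455, 35, 369]);
translate([410, 115, 655]) cube([28, 418, 28]);
translate([837, 115, 655]) cube([28, 418, 28]);
translate([410, 115, 445]) cube([28, 28, 210]);
translate([837, 115, 445]) cube([28, 28, 210]);


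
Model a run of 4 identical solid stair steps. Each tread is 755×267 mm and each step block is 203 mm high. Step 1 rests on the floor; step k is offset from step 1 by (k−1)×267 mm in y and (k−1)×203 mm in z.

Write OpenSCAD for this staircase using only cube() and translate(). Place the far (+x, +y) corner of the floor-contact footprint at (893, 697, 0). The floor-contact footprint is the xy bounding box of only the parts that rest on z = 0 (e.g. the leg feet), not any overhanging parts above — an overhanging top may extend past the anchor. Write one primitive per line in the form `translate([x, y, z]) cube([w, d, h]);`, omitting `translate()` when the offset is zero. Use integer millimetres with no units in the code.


translate([138, 430, 0]) cube([755, 267, 203]);
translate([138, 697, 203]) cube([755, 267, 203]);
translate([138, 964, 406]) cube([755, 267, 203]);
translate([138, 1231, 609]) cube([755, 267, 203]);


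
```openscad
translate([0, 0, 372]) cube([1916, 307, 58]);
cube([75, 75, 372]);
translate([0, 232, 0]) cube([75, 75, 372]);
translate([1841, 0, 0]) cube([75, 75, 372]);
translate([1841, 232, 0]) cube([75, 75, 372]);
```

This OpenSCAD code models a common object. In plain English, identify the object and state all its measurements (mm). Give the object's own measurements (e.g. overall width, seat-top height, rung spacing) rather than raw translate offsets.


A long wooden bench with a 1916 mm (x) × 307 mm (y) seat, 58 mm thick, its top surface 430 mm above the floor. Four 75 mm square legs at the seat corners, flush with the edges, run from z = 0 to the seat underside.


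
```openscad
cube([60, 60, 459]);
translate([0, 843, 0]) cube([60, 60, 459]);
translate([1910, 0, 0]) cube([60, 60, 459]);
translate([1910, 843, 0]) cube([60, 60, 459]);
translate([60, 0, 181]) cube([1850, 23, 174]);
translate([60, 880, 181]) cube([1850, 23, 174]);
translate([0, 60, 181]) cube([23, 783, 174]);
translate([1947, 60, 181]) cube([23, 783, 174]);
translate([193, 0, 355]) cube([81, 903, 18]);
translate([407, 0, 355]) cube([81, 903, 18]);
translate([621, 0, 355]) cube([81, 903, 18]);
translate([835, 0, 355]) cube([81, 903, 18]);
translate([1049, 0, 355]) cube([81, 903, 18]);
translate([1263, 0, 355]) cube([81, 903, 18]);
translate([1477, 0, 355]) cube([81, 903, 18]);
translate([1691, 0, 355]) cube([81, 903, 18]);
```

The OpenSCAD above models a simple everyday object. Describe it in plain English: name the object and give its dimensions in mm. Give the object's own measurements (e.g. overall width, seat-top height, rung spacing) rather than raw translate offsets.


A bed frame 1970 mm long (x) by 903 mm wide (y). Four 60×60 mm corner posts, 459 mm tall, at the corners of the footprint. Four rails of 23 mm thickness and 174 mm height run between adjacent posts with their undersides at z = 181 mm, their outer faces flush with the outside of the frame (the two x-running rails run between the posts' inner faces; the two y-running rails run between the posts' inner faces). 8 slats, each 81 mm wide (x) and 18 mm thick, lie across the top of the two x-running rails, running the full 903 mm width of the frame in y; along x they sit between the end posts with a 133 mm gap after the −x posts and between neighbouring slats, leaving 138 mm before the +x posts.


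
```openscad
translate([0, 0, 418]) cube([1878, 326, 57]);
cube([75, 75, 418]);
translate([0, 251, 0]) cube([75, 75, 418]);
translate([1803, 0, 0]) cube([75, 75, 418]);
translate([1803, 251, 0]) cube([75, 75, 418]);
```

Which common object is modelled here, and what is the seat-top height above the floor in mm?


A bench. The seat-top height is 475 mm.

A long slab on four corner posts — a bench. The slab sits at z = 418 with thickness 57, so the top is 418 + 57 = 475 mm.


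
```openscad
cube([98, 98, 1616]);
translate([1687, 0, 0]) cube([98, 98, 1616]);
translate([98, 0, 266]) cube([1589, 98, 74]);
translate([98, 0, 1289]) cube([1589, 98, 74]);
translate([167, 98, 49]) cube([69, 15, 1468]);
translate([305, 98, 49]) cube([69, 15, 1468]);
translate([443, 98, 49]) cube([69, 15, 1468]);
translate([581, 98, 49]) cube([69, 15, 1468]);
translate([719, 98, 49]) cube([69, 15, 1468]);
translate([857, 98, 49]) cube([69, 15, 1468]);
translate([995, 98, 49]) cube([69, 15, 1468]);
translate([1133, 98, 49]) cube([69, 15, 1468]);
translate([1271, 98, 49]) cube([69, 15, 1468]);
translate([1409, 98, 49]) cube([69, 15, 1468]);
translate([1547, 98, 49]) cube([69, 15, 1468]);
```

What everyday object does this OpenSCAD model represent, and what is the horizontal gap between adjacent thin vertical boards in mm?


A fence section. The picket gap is 69 mm.

Two posts, two rails, 11 pickets — a fence section. Span 1589 mm holds 11 pickets of 69 mm with 12 equal gaps: ⌊(1589 − 11·69) / 12⌋ = 69 mm.


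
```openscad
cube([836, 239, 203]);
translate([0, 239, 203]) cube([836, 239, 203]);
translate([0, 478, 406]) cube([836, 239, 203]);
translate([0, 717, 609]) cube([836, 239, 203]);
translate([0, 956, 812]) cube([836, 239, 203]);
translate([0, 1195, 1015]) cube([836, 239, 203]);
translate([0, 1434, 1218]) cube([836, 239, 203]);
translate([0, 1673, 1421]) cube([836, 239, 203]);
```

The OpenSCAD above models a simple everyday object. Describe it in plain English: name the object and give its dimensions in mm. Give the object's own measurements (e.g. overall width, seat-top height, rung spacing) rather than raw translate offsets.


A straight staircase of 8 solid steps. Each step is 836 mm wide (x), 239 mm deep (y, the going) and 203 mm tall (the rise). The first step rests on the floor; each subsequent step sits one going further in +y and one rise higher in +z, directly behind and above the previous step with no overlap.


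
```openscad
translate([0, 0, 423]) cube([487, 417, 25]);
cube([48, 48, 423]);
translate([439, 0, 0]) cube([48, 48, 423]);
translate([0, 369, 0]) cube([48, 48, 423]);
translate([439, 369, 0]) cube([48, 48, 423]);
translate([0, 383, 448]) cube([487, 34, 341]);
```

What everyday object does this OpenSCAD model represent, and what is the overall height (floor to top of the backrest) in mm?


A chair. The overall height is 789 mm.

A slab on four corner posts with a tall panel at the back — a chair. The seat slab sits at z = 423 with thickness 25, and the 341 mm backrest starts at the seat top, so the overall height is 423 + 25 + 341 = 789 mm.


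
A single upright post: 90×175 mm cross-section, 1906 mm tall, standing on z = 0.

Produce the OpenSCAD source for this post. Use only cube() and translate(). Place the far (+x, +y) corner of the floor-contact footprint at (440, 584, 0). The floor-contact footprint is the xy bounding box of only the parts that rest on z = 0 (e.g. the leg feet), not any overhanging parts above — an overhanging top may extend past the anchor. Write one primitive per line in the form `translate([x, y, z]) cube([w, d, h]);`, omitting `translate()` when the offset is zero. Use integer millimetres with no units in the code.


translate([350, 409, 0]) cube([90, 175, 1906]);


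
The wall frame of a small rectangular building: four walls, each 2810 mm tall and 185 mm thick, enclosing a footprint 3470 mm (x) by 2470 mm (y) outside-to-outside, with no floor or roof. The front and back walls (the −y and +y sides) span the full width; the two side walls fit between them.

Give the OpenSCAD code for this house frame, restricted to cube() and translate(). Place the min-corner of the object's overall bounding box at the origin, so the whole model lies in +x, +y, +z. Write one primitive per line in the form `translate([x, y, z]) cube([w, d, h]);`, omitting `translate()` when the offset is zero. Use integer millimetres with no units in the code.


cube([3470, 185, 2810]);
translate([0, 2285, 0]) cube([3470, 185, 2810]);
translate([0, 185, 0]) cube([185, 2100, 2810]);
translate([3285, 185, 0]) cube([185, 2100, 2810]);


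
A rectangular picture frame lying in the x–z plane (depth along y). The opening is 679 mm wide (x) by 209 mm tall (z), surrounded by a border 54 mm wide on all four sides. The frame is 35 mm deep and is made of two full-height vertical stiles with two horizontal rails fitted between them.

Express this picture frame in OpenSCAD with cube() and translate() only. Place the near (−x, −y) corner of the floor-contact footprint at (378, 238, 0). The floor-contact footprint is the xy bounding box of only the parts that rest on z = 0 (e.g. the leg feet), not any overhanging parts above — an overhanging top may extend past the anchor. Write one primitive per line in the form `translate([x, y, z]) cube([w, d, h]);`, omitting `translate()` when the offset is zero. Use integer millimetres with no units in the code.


translate([378, 238, 0]) cube([54, 35, 317]);
translate([1111, 238, 0]) cube([54, 35, 317]);
translate([432, 238, 0]) cube([679, 35, 54]);
translate([432, 238, 263]) cube([679, 35, 54]);


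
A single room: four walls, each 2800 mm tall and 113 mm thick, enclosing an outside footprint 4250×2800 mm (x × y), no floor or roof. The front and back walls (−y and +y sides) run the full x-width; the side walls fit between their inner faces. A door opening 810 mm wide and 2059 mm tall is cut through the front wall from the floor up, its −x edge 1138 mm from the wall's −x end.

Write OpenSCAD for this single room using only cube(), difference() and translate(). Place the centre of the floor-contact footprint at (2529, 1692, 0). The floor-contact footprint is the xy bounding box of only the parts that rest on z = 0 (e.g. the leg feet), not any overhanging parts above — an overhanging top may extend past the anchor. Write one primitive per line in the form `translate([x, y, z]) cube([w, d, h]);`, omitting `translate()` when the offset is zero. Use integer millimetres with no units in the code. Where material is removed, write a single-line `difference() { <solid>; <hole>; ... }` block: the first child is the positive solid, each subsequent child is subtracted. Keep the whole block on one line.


difference() { translate([404, 292, 0]) cube([4250, 113, 2800]); translate([1542, 292, 0]) cube([810, 113, 2059]); }
translate([404, 2979, 0]) cube([4250, 113, 2800]);
translate([404, 405, 0]) cube([113, 2574, 2800]);
translate([4541, 405, 0]) cube([113, 2574, 2800]);


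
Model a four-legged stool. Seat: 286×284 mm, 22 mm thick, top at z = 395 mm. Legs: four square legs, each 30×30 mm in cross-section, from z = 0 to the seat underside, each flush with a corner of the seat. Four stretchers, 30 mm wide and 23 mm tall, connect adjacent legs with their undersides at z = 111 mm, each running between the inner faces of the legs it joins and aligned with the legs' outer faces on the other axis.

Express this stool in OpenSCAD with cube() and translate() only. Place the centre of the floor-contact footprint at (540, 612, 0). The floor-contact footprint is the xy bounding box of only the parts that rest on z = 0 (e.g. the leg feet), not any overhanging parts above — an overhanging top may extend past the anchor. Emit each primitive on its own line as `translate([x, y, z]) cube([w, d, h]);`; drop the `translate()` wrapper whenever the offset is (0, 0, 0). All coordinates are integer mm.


// leg_h = 395 - 22 = 373
// stretcher span = 286 - 2*30 = 226
translate([397, 470, 373]) cube([286, 284, 22]);
translate([397, 470, 0]) cube([30, 30, 373]);
translate([653, 470, 0]) cube([30, 30, 373]);
translate([397, 724, 0]) cube([30, 30, 373]);
translate([653, 724, 0]) cube([30, 30, 373]);
translate([427, 470, 111]) cube([226, 30, 23]);
translate([427, 724, 111]) cube([226, 30, 23]);
translate([397, 500, 111]) cube([30, 224, 23]);
translate([653, 500, 111]) cube([30, 224, 23]);


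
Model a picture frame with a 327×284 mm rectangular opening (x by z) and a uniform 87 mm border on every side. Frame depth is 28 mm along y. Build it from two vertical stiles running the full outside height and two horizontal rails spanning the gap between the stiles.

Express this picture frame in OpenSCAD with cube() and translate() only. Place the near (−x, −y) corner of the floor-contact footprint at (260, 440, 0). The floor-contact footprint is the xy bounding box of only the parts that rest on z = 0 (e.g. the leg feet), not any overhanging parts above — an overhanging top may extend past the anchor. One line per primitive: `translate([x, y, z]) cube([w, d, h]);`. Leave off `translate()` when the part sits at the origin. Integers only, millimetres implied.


translate([260, 440, 0]) cube([87, 28, 458]);
translate([674, 440, 0]) cube([87, 28, 458]);
translate([347, 440, 0]) cube([327, 28, 87]);
translate([347, 440, 371]) cube([327, 28, 87]);


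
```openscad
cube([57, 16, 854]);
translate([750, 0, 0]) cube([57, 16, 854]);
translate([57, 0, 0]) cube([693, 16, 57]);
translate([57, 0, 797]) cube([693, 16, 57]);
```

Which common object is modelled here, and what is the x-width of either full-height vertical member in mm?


A picture frame. The border width is 57 mm.

Four thin pieces enclosing a rectangular opening — a picture frame. The two full-height stiles are 854 mm tall; the top rail sits at z = 797 and is 57 mm tall, so the border above the opening is 854 − 797 = 57 mm, matching the stile x-width.


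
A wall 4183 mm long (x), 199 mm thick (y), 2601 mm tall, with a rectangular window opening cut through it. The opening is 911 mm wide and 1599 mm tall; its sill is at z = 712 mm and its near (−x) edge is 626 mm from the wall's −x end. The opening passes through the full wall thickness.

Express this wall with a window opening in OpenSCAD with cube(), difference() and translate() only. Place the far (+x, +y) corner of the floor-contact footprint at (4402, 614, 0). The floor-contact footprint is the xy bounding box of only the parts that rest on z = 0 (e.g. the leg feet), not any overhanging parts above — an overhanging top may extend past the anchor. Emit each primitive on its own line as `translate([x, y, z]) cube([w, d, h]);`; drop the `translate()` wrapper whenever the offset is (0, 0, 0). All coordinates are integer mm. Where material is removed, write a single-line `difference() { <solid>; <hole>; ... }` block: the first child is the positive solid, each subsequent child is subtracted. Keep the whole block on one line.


difference() { translate([219, 415, 0]) cube([4183, 199, 2601]); translate([845, 415, 712]) cube([911, 199, 1599]); }


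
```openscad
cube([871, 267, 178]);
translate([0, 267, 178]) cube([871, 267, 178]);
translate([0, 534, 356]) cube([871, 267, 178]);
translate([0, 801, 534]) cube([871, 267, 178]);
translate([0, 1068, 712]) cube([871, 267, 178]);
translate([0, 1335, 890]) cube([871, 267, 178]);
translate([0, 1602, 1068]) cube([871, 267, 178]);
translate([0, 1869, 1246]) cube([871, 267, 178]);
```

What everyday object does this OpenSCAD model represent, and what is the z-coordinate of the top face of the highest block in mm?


A staircase. The total rise is 1424 mm.

8 identical blocks, each offset up and back from the previous — a staircase. Each step is 178 mm tall and there are 8 of them, so the total rise is 8 × 178 = 1424 mm.


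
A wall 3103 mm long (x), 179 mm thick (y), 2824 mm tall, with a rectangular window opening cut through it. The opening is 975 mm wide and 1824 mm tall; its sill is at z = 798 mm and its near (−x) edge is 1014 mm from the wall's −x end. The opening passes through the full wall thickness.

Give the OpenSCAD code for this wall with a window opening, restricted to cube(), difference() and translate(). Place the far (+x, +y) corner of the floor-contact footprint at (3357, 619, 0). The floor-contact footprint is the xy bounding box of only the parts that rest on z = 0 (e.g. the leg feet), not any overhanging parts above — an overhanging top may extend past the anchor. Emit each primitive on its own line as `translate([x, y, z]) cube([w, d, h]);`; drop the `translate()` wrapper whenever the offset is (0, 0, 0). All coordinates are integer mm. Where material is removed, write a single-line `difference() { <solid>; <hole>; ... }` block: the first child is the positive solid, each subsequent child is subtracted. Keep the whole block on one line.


difference() { translate([254, 440, 0]) cube([3103, 179, 2824]); translate([1268, 440, 798]) cube([975, 179, 1824]); }


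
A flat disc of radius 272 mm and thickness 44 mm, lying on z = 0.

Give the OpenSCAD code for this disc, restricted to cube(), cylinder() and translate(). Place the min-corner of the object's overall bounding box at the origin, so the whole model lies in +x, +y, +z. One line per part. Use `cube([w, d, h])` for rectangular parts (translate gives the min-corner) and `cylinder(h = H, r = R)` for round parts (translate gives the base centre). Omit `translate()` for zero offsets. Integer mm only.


translate([272, 272, 0]) cylinder(h = 44, r = 272);


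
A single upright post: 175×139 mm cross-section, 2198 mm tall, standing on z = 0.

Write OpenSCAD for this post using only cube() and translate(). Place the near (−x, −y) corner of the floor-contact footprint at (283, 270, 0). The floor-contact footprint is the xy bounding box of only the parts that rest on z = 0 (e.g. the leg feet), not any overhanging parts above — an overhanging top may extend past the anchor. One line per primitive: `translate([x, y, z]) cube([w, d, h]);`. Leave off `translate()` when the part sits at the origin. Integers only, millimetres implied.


translate([283, 270, 0]) cube([175, 139, 2198]);


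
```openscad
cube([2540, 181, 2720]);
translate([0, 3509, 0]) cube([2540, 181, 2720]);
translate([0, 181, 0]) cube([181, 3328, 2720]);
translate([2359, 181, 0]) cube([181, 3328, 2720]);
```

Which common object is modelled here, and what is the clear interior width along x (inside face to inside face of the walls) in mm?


A house (or room) frame. The interior width is 2178 mm.

Four 2720 mm walls enclosing a rectangle with no floor or roof — a room or house frame. Outside width is 2540 mm and wall thickness is 181 mm, so the interior width is 2540 − 2 × 181 = 2178 mm.


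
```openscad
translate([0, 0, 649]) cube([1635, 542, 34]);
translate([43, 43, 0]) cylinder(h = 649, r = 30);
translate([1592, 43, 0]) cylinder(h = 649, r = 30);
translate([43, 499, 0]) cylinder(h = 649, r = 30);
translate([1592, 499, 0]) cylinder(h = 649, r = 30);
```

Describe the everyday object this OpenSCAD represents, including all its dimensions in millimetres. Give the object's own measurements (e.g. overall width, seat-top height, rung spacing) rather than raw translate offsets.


A table: top 1635 mm (x) × 542 mm (y), 34 mm thick, upper face at z = 683 mm, on four round legs of 60 mm diameter, each leg's bounding box inset 13 mm from the nearest pair of top edges from z = 0 to the bottom of the top.


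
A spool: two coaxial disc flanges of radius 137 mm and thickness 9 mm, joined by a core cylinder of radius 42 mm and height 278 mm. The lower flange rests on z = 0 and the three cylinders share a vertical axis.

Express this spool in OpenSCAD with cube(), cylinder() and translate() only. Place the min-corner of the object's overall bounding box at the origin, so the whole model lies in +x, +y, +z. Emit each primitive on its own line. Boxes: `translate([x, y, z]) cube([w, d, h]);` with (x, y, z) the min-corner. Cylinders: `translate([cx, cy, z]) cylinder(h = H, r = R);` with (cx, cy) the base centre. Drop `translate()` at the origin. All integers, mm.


translate([137, 137, 0]) cylinder(h = 9, r = 137);
translate([137, 137, 9]) cylinder(h = 278, r = 42);
translate([137, 137, 287]) cylinder(h = 9, r = 137);


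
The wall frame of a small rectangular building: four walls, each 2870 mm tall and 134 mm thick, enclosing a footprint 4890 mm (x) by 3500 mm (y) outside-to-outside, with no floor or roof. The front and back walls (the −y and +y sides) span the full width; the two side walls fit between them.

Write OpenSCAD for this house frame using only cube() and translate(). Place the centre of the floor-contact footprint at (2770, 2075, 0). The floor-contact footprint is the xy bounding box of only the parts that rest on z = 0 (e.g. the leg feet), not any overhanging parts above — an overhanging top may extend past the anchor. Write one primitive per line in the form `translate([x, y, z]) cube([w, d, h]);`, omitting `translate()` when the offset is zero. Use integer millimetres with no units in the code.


translate([325, 325, 0]) cube([4890, 134, 2870]);
translate([325, 3691, 0]) cube([4890, 134, 2870]);
translate([325, 459, 0]) cube([134, 3232, 2870]);
translate([5081, 459, 0]) cube([134, 3232, 2870]);


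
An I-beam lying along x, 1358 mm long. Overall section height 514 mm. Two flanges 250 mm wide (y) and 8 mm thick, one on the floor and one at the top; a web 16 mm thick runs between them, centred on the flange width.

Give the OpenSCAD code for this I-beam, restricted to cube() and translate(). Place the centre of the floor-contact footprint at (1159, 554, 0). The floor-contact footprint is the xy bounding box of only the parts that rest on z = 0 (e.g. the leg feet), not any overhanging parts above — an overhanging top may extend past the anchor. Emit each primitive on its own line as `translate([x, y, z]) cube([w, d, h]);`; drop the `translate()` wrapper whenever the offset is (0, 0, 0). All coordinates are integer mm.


translate([480, 429, 0]) cube([1358, 250, 8]);
translate([480, 546, 8]) cube([1358, 16, 498]);
translate([480, 429, 506]) cube([1358, 250, 8]);


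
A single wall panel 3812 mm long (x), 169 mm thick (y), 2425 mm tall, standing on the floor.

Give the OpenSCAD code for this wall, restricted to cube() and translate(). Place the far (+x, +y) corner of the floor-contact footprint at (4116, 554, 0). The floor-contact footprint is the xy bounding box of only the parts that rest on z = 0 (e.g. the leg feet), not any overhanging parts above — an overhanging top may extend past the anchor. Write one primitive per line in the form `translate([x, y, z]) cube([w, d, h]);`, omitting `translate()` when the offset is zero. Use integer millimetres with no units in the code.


translate([304, 385, 0]) cube([3812, 169, 2425]);


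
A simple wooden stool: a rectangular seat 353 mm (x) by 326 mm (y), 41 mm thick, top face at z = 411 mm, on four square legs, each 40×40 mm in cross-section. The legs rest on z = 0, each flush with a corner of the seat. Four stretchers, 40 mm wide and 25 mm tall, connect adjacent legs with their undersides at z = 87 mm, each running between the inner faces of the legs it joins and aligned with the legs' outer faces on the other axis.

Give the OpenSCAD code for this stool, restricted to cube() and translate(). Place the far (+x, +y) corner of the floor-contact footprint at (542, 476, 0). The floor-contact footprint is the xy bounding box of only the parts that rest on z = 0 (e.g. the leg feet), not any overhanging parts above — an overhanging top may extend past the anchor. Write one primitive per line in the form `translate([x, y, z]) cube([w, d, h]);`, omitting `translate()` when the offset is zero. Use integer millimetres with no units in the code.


translate([189, 150, 370]) cube([353, 326, 41]);
translate([189, 150, 0]) cube([40, 40, 370]);
translate([502, 150, 0]) cube([40, 40, 370]);
translate([189, 436, 0]) cube([40, 40, 370]);
translate([502, 436, 0]) cube([40, 40, 370]);
translate([229, 150, 87]) cube([273, 40, 25]);
translate([229, 436, 87]) cube([273, 40, 25]);
translate([189, 190, 87]) cube([40, 246, 25]);
translate([502, 190, 87]) cube([40, 246, 25]);


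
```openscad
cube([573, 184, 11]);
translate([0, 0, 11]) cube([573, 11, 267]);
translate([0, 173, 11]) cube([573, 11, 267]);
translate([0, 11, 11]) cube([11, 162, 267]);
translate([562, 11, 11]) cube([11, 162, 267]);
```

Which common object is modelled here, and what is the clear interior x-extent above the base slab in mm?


An open box. The internal width is 551 mm.

A 573×184 base slab with four walls standing on it — an open box. The base is 573 mm wide and the walls are 11 mm thick, so the internal width is 573 − 2 × 11 = 551 mm.


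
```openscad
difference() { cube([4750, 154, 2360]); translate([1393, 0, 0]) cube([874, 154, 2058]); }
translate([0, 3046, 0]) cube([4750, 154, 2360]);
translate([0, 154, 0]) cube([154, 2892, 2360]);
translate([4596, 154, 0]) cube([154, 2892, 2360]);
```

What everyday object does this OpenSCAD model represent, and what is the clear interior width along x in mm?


A single room. The interior width is 4442 mm.

Four walls enclosing a rectangle with a door in the front wall — a room. Outside width 4750 minus two 154 mm walls gives 4442 mm.


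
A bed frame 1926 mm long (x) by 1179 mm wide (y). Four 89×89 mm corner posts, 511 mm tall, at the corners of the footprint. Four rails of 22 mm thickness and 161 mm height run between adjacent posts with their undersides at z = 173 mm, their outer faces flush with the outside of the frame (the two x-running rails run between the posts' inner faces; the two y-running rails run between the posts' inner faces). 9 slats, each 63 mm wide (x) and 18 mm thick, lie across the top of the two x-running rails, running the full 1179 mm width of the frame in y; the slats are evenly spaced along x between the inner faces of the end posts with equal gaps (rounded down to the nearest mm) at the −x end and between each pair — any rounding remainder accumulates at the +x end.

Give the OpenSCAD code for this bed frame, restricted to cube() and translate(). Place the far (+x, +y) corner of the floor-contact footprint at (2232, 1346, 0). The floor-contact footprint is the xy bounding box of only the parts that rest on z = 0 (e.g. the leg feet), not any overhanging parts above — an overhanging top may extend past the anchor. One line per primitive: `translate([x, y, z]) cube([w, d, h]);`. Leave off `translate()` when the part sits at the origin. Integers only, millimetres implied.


translate([306, 167, 0]) cube([89, 89, 511]);
translate([306, 1257, 0]) cube([89, 89, 511]);
translate([2143, 167, 0]) cube([89, 89, 511]);
translate([2143, 1257, 0]) cube([89, 89, 511]);
translate([395, 167, 173]) cube([1748, 22, 161]);
translate([395, 1324, 173]) cube([1748, 22, 161]);
translate([306, 256, 173]) cube([22, 1001, 161]);
translate([2210, 256, 173]) cube([22, 1001, 161]);
translate([513, 167, 334]) cube([63, 1179, 18]);
translate([694, 167, 334]) cube([63, 1179, 18]);
translate([875, 167, 334]) cube([63, 1179, 18]);
translate([1056, 167, 334]) cube([63, 1179, 18]);
translate([1237, 167, 334]) cube([63, 1179, 18]);
translate([1418, 167, 334]) cube([63, 1179, 18]);
translate([1599, 167, 334]) cube([63, 1179, 18]);
translate([1780, 167, 334]) cube([63, 1179, 18]);
translate([1961, 167, 334]) cube([63, 1179, 18]);


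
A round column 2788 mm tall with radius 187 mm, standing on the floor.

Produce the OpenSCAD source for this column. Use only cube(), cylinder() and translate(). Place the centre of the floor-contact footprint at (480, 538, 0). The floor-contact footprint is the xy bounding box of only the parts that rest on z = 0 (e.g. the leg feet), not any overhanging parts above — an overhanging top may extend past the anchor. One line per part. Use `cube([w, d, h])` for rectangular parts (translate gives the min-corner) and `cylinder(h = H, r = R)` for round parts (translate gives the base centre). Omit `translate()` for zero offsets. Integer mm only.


translate([480, 538, 0]) cylinder(h = 2788, r = 187);


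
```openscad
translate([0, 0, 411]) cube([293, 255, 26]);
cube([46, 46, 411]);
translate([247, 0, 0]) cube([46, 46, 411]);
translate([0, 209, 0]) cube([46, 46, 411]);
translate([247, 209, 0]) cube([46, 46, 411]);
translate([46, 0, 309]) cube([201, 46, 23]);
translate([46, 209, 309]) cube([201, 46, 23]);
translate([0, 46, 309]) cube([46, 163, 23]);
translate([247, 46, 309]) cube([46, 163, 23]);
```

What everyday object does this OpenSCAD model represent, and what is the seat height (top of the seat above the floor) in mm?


A stool. The seat height is 437 mm.

A 293×255×26 slab at z = 411 on four corner posts — a stool. The seat top is 411 + 26 = 437 mm.


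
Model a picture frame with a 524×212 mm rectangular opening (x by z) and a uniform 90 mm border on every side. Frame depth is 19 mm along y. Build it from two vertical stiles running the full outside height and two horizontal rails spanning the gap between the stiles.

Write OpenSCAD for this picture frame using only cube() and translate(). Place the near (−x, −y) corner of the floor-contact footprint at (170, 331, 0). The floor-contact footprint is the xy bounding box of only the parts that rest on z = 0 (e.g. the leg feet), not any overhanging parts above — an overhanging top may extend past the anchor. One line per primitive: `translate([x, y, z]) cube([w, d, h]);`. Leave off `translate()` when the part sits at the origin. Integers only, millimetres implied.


translate([170, 331, 0]) cube([90, 19, 392]);
translate([784, 331, 0]) cube([90, 19, 392]);
translate([260, 331, 0]) cube([524, 19, 90]);
translate([260, 331, 302]) cube([524, 19, 90]);


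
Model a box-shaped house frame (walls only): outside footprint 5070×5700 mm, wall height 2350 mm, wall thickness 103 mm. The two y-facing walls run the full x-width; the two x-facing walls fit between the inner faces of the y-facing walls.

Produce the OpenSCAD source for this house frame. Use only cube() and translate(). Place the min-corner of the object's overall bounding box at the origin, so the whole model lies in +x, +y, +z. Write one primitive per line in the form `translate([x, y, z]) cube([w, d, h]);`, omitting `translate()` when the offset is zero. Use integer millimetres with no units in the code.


cube([5070, 103, 2350]);
translate([0, 5597, 0]) cube([5070, 103, 2350]);
translate([0, 103, 0]) cube([103, 5494, 2350]);
translate([4967, 103, 0]) cube([103, 5494, 2350]);


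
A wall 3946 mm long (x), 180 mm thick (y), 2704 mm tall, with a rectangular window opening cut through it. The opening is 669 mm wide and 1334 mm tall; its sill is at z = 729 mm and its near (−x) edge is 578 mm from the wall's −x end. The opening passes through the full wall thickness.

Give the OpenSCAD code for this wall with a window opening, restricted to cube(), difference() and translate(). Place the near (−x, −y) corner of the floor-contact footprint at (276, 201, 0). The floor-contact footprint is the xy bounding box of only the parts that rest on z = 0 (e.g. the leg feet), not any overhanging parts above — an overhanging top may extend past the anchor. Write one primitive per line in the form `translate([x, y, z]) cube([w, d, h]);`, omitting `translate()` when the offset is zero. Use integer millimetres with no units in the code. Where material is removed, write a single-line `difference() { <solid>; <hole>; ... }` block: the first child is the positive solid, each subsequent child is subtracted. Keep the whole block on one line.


difference() { translate([276, 201, 0]) cube([3946, 180, 2704]); translate([854, 201, 729]) cube([669, 180, 1334]); }
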